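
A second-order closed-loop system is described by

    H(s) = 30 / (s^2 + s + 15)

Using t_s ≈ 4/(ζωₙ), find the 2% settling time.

t_s ≈ 8 s

Comparing s^2 + s + 15 to s^2 + 2ζωₙs + ωₙ²: ωₙ = √15 ≈ 3.873 rad/s and ζ = 1/(2·√15) ≈ 0.1291.
ζωₙ = 1/2 = 0.5, so t_s ≈ 4/(ζωₙ) = 4/0.5 = 8 s.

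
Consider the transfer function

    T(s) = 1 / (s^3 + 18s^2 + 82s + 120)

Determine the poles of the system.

s = -3 + j, -3 - j, -12

The poles are the roots of the denominator s^3 + 18s^2 + 82s + 120 = 0.
Trying s = -12: the polynomial evaluates to 0, so (s + 12) is a factor.
Dividing out leaves s^2 + 6s + 10 = 0.
The quadratic formula then gives s = -3 ± 1j.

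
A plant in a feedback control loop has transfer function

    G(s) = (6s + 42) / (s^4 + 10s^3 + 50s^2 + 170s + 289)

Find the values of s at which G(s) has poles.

The poles are the roots of the denominator s^4 + 10s^3 + 50s^2 + 170s + 289 = 0.
No real roots exist; factor into two real quadratics: (s^2 + 8s + 17)(s^2 + 2s + 17) = 0.
Each quadratic gives a conjugate pair via the quadratic formula.

s = -4 + j, -4 - j, -1 + 4j, -1 - 4j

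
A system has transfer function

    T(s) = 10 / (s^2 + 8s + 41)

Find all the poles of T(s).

The poles are the roots of the denominator s^2 + 8s + 41 = 0.
Using the quadratic formula: s = (-8 ± √(-100))/2 = -4 ± 5j.

s = -4 ± 5j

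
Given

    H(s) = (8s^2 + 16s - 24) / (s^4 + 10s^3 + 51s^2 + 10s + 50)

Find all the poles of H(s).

s = ±j, -5 ± 5j

The poles are the roots of the denominator s^4 + 10s^3 + 51s^2 + 10s + 50 = 0.
No real roots exist; factor into two real quadratics: (s^2 + 1)(s^2 + 10s + 50) = 0.
Each quadratic gives a conjugate pair via the quadratic formula.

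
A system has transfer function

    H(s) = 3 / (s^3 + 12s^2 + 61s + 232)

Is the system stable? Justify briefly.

The denominator s^3 + 12s^2 + 61s + 232 factors as (s + 8)(s^2 + 4s + 29), giving poles at s = -8, -2 ± 5j.
Since all poles lie strictly in the left half-plane, the system is stable.

stable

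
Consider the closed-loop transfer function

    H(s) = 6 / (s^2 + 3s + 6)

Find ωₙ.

ωₙ ≈ 2.449 rad/s

Compare the denominator to the standard form s^2 + 2ζωₙs + ωₙ².
ωₙ² = 6, so ωₙ = √6 ≈ 2.449 rad/s.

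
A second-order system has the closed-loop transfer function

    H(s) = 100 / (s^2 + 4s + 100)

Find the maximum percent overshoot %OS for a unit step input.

%OS ≈ 52.7%

Comparing s^2 + 4s + 100 to s^2 + 2ζωₙs + ωₙ²: ωₙ = 10 rad/s and ζ = 4/(2·10) = 0.2.
%OS = 100·exp(−πζ/√(1−ζ²)) = 100·exp(−π·0.2/√(1−0.2²)) ≈ 52.7%.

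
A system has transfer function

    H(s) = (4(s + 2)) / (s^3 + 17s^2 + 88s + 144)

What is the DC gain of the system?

Set s = 0: H(0) = (8) / (144) = 1/18.

H(0) = 1/18 ≈ 0.05556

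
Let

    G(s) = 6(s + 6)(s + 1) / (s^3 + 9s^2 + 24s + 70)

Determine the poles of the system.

The poles are the roots of the denominator s^3 + 9s^2 + 24s + 70 = 0.
Trying s = -7: the polynomial evaluates to 0, so (s + 7) is a factor.
Dividing out leaves s^2 + 2s + 10 = 0.
The quadratic formula then gives s = -1 ± 3j.

s = -1 + 3j, -1 - 3j, -7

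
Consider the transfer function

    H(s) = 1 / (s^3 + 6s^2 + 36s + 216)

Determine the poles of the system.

The poles are the roots of the denominator s^3 + 6s^2 + 36s + 216 = 0.
Trying s = -6: the polynomial evaluates to 0, so (s + 6) is a factor.
Dividing out leaves s^2 + 36 = 0.
The quadratic formula then gives s = 0 ± 6j.

s = ±6j, -6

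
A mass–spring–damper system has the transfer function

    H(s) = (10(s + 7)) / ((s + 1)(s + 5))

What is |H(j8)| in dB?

|H(j8)|_dB ≈ 2.91 dB

Substitute s = j8: numerator = 70 + j80, denominator = -59 + j48.
|H(j8)| = |70 + j80| / |-59 + j48| = 106.30 / 76.059 ≈ 1.398.
In decibels: 20·log₁₀(1.398) ≈ 2.91 dB.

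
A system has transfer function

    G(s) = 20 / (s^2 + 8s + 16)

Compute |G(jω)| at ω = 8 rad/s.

|G(j8)| = 0.2500

Substitute s = j8: numerator = 20, denominator = -48 + j64.
|G(j8)| = |20| / |-48 + j64| = 20 / 80 = 0.2500.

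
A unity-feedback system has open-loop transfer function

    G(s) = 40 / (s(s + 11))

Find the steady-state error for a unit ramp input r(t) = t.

e_ss = 0.2750

G(s) has one pole at the origin.
This is a Type 1 system. Kv = lim_{s→0} s·G(s) = 40/11.
e_ss = 1/Kv = 1/(40/11) = 11/40 ≈ 0.2750.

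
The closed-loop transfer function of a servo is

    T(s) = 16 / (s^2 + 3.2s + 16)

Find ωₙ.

Compare the denominator to the standard form s^2 + 2ζωₙs + ωₙ².
ωₙ² = 16, so ωₙ = 4 rad/s.

ωₙ = 4 rad/s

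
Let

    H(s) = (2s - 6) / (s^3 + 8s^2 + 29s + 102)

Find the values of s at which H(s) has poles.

The poles are the roots of the denominator s^3 + 8s^2 + 29s + 102 = 0.
Trying s = -6: the polynomial evaluates to 0, so (s + 6) is a factor.
Dividing out leaves s^2 + 2s + 17 = 0.
The quadratic formula then gives s = -1 ± 4j.

s = -1 + 4j, -1 - 4j, -6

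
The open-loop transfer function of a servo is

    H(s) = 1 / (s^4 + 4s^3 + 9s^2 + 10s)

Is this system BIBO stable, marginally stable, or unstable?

The denominator s^4 + 4s^3 + 9s^2 + 10s factors as s(s^2 + 2s + 5)(s + 2), giving poles at s = 0, -1 + 2j, -1 - 2j, -2.
Since the simple pole(s) at s = 0 lie on the jω-axis with none in the right half-plane, the system is marginally stable.

marginally stable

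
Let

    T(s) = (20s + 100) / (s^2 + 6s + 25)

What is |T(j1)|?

|T(j1)| ≈ 4.122

Substitute s = j1: numerator = 100 + j20, denominator = 24 + j6.
|T(j1)| = |100 + j20| / |24 + j6| = 101.98 / 24.739 ≈ 4.122.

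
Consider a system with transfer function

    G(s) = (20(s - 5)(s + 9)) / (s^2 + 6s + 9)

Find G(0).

Set s = 0: G(0) = (-900) / (9) = -100.

G(0) = -100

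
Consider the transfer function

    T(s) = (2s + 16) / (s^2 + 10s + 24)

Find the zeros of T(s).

Set the numerator to zero: 2s + 16 = 0, i.e. 2·(s + 8) = 0.
So s = -8.

s = -8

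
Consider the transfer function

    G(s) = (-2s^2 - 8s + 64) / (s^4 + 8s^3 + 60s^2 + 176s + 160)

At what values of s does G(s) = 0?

Set the numerator to zero: -2s^2 - 8s + 64 = 0, i.e. -2·(s^2 + 4s - 32) = 0.
Factoring: (s - 4)(s + 8) = 0.

s = 4, -8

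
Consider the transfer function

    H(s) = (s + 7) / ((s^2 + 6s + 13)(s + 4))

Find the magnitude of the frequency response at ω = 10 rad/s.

Substitute s = j10: numerator = 7 + j10, denominator = -948 - j630.
|H(j10)| = |7 + j10| / |-948 - j630| = 12.207 / 1138.2 ≈ 0.01072.

|H(j10)| ≈ 0.01072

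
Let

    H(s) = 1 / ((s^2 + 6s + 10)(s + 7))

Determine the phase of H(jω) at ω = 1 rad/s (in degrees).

At s = j1: numerator = 1, denominator = 57 + j51.
∠H = ∠num − ∠den = 0° − (41.820°) = -41.82°.

∠H(j1) ≈ -41.82°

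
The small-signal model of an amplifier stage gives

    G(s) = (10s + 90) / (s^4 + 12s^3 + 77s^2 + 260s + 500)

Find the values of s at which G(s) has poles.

s = -4 ± 3j, -2 ± 4j

The poles are the roots of the denominator s^4 + 12s^3 + 77s^2 + 260s + 500 = 0.
No real roots exist; factor into two real quadratics: (s^2 + 8s + 25)(s^2 + 4s + 20) = 0.
Each quadratic gives a conjugate pair via the quadratic formula.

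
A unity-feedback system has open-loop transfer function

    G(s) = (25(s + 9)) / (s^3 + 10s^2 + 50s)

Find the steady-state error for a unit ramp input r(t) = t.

G(s) has one pole at the origin.
This is a Type 1 system. Kv = lim_{s→0} s·G(s) = 225/50 = 9/2.
e_ss = 1/Kv = 1/(9/2) = 2/9 ≈ 0.2222.

e_ss = 0.2222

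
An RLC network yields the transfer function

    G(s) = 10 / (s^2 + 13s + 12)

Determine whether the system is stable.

stable

The denominator s^2 + 13s + 12 factors as (s + 12)(s + 1), giving poles at s = -12, -1.
Since all poles lie strictly in the left half-plane, the system is stable.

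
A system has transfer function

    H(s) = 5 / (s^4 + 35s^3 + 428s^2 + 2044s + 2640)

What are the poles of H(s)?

s = -2, -10, -11, -12

The poles are the roots of the denominator s^4 + 35s^3 + 428s^2 + 2044s + 2640 = 0.
Trying s = -2: the polynomial evaluates to 0, so (s + 2) is a factor.
Dividing out leaves s^3 + 33s^2 + 362s + 1320 = 0.
This factors further as (s + 10)(s + 11)(s + 12) = 0.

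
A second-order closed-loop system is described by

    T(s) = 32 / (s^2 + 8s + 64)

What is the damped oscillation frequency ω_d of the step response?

Comparing s^2 + 8s + 64 to s^2 + 2ζωₙs + ωₙ²: ωₙ = 8 rad/s and ζ = 8/(2·8) = 0.5.
ζωₙ = 8/2 = 4, so ω_d = ωₙ√(1−ζ²) = √(ωₙ² − (ζωₙ)²) = √(64 − 4²) = √48 ≈ 6.928 rad/s.

ω_d ≈ 6.928 rad/s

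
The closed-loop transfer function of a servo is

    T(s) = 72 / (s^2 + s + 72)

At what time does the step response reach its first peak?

t_p ≈ 0.3709 s

Comparing s^2 + s + 72 to s^2 + 2ζωₙs + ωₙ²: ωₙ = √72 ≈ 8.485 rad/s and ζ = 1/(2·√72) ≈ 0.05893.
ζωₙ = 1/2 = 0.5, so ω_d = ωₙ√(1−ζ²) = √(ωₙ² − (ζωₙ)²) = √(72 − 0.5²) = √71.75 ≈ 8.471 rad/s.
t_p = π/ω_d = π/8.471 ≈ 0.3709 s.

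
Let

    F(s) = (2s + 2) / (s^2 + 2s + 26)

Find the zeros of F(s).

Set the numerator to zero: 2s + 2 = 0, i.e. 2·(s + 1) = 0.
So s = -1.

s = -1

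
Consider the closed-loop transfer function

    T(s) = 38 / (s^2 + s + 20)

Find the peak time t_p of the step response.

t_p ≈ 0.7069 s

Comparing s^2 + s + 20 to s^2 + 2ζωₙs + ωₙ²: ωₙ = √20 ≈ 4.472 rad/s and ζ = 1/(2·√20) ≈ 0.1118.
ζωₙ = 1/2 = 0.5, so ω_d = ωₙ√(1−ζ²) = √(ωₙ² − (ζωₙ)²) = √(20 − 0.5²) = √19.75 ≈ 4.444 rad/s.
t_p = π/ω_d = π/4.444 ≈ 0.7069 s.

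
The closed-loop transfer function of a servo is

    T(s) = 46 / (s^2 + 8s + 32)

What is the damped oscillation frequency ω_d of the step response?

Comparing s^2 + 8s + 32 to s^2 + 2ζωₙs + ωₙ²: ωₙ = √32 ≈ 5.657 rad/s and ζ = 8/(2·√32) ≈ 0.7071.
ζωₙ = 8/2 = 4, so ω_d = ωₙ√(1−ζ²) = √(ωₙ² − (ζωₙ)²) = √(32 − 4²) = √16 = 4 rad/s.

ω_d = 4 rad/s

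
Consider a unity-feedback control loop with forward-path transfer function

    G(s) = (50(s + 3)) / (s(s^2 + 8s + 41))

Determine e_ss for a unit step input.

G(s) has one pole at the origin.
This is a Type 1 system; for a step input the steady-state error is zero.

e_ss = 0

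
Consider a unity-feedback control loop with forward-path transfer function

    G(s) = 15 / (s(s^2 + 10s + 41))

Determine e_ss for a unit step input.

G(s) has one pole at the origin.
This is a Type 1 system; for a step input the steady-state error is zero.

e_ss = 0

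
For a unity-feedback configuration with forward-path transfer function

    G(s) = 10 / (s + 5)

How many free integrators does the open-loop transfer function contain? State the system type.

The denominator has no factor of s at the origin — no free integrator — so this is a Type 0 system.

Type 0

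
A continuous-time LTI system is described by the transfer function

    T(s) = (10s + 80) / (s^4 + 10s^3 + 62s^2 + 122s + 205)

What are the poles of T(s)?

s = -4 ± 5j, -1 ± 2j

The poles are the roots of the denominator s^4 + 10s^3 + 62s^2 + 122s + 205 = 0.
No real roots exist; factor into two real quadratics: (s^2 + 8s + 41)(s^2 + 2s + 5) = 0.
Each quadratic gives a conjugate pair via the quadratic formula.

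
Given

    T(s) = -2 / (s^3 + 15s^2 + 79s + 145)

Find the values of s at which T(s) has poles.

s = -5 + 2j, -5 - 2j, -5

The poles are the roots of the denominator s^3 + 15s^2 + 79s + 145 = 0.
Trying s = -5: the polynomial evaluates to 0, so (s + 5) is a factor.
Dividing out leaves s^2 + 10s + 29 = 0.
The quadratic formula then gives s = -5 ± 2j.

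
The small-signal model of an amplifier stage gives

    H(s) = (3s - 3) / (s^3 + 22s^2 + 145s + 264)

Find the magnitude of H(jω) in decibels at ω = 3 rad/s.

Substitute s = j3: numerator = -3 + j9, denominator = 66 + j408.
|H(j3)| = |-3 + j9| / |66 + j408| = 9.4868 / 413.30 ≈ 0.02295.
In decibels: 20·log₁₀(0.02295) ≈ -32.8 dB.

|H(j3)|_dB ≈ -32.8 dB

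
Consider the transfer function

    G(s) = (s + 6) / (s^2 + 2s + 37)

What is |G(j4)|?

Substitute s = j4: numerator = 6 + j4, denominator = 21 + j8.
|G(j4)| = |6 + j4| / |21 + j8| = 7.2111 / 22.472 ≈ 0.3209.

|G(j4)| ≈ 0.3209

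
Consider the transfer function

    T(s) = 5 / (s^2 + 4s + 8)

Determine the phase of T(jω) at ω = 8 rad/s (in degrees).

∠T(j8) ≈ -150.3°

At s = j8: numerator = 5, denominator = -56 + j32.
∠T = ∠num − ∠den = 0° − (150.26°) = -150.3°.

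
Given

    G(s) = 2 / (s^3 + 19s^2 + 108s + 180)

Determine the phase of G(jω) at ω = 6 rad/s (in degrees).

∠G(j6) ≈ -139.4°

At s = j6: numerator = 2, denominator = -504 + j432.
∠G = ∠num − ∠den = 0° − (139.40°) = -139.4°.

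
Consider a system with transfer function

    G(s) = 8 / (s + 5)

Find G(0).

At s = 0 each factor (s + a) contributes a and each (s^2 + bs + c) contributes c.
G(0) = 8·1 / ((5)) = 8/5 = 8/5.

G(0) = 8/5 ≈ 1.600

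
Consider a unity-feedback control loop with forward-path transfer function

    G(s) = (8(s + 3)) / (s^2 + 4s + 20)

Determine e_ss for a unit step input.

G(s) has no poles at the origin.
This is a Type 0 system. Kp = lim_{s→0} G(s) = 24/20 = 6/5.
e_ss = 1/(1 + Kp) = 1/(1 + 6/5) = 5/11 ≈ 0.4545.

e_ss = 0.4545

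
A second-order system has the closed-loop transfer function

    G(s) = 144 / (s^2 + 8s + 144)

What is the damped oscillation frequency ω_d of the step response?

ω_d ≈ 11.31 rad/s

Comparing s^2 + 8s + 144 to s^2 + 2ζωₙs + ωₙ²: ωₙ = 12 rad/s and ζ = 8/(2·12) ≈ 0.3333.
ζωₙ = 8/2 = 4, so ω_d = ωₙ√(1−ζ²) = √(ωₙ² − (ζωₙ)²) = √(144 − 4²) = √128 ≈ 11.31 rad/s.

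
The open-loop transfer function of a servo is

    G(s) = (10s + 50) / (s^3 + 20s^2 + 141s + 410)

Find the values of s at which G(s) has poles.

s = -5 ± 4j, -10

The poles are the roots of the denominator s^3 + 20s^2 + 141s + 410 = 0.
Trying s = -10: the polynomial evaluates to 0, so (s + 10) is a factor.
Dividing out leaves s^2 + 10s + 41 = 0.
The quadratic formula then gives s = -5 ± 4j.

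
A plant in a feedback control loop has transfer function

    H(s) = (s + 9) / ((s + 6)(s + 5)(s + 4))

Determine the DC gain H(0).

H(0) = 3/40 ≈ 0.07500

At s = 0 each factor (s + a) contributes a and each (s^2 + bs + c) contributes c.
H(0) = 1·(9) / ((6) · (5) · (4)) = 9/120 = 3/40.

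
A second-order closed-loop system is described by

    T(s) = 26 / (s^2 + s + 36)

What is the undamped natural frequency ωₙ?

Compare the denominator to the standard form s^2 + 2ζωₙs + ωₙ².
ωₙ² = 36, so ωₙ = 6 rad/s.

ωₙ = 6 rad/s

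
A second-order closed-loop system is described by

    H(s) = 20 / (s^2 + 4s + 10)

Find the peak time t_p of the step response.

t_p ≈ 1.283 s

Comparing s^2 + 4s + 10 to s^2 + 2ζωₙs + ωₙ²: ωₙ = √10 ≈ 3.162 rad/s and ζ = 4/(2·√10) ≈ 0.6325.
ζωₙ = 4/2 = 2, so ω_d = ωₙ√(1−ζ²) = √(ωₙ² − (ζωₙ)²) = √(10 − 2²) = √6 ≈ 2.449 rad/s.
t_p = π/ω_d = π/2.449 ≈ 1.283 s.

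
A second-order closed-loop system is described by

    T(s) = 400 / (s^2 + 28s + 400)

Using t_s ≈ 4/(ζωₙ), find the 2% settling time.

Comparing s^2 + 28s + 400 to s^2 + 2ζωₙs + ωₙ²: ωₙ = 20 rad/s and ζ = 28/(2·20) = 0.7.
ζωₙ = 28/2 = 14, so t_s ≈ 4/(ζωₙ) = 4/14 ≈ 0.2857 s.

t_s ≈ 0.2857 s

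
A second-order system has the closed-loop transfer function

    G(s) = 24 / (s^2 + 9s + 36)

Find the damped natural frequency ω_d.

ω_d ≈ 3.969 rad/s

Comparing s^2 + 9s + 36 to s^2 + 2ζωₙs + ωₙ²: ωₙ = 6 rad/s and ζ = 9/(2·6) = 0.75.
ζωₙ = 9/2 = 4.5, so ω_d = ωₙ√(1−ζ²) = √(ωₙ² − (ζωₙ)²) = √(36 − 4.5²) = √15.75 ≈ 3.969 rad/s.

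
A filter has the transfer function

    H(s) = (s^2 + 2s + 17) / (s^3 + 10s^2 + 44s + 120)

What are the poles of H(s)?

s = -6, -2 ± 4j

The poles are the roots of the denominator s^3 + 10s^2 + 44s + 120 = 0.
Trying s = -6: the polynomial evaluates to 0, so (s + 6) is a factor.
Dividing out leaves s^2 + 4s + 20 = 0.
The quadratic formula then gives s = -2 ± 4j.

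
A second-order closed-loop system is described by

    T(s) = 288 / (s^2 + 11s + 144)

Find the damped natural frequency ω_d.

ω_d ≈ 10.67 rad/s

Comparing s^2 + 11s + 144 to s^2 + 2ζωₙs + ωₙ²: ωₙ = 12 rad/s and ζ = 11/(2·12) ≈ 0.4583.
ζωₙ = 11/2 = 5.5, so ω_d = ωₙ√(1−ζ²) = √(ωₙ² − (ζωₙ)²) = √(144 − 5.5²) = √113.75 ≈ 10.67 rad/s.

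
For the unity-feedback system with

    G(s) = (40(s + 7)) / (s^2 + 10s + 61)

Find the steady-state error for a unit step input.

e_ss = 0.1789

G(s) has no poles at the origin.
This is a Type 0 system. Kp = lim_{s→0} G(s) = 280/61.
e_ss = 1/(1 + Kp) = 1/(1 + 280/61) = 61/341 ≈ 0.1789.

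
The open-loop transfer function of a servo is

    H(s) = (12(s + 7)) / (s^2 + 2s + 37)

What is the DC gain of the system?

At s = 0 each factor (s + a) contributes a and each (s^2 + bs + c) contributes c.
H(0) = 12·(7) / ((37)) = 84/37 = 84/37.

H(0) = 84/37 ≈ 2.270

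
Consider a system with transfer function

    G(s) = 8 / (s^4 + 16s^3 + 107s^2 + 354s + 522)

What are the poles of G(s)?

The poles are the roots of the denominator s^4 + 16s^3 + 107s^2 + 354s + 522 = 0.
No real roots exist; factor into two real quadratics: (s^2 + 6s + 18)(s^2 + 10s + 29) = 0.
Each quadratic gives a conjugate pair via the quadratic formula.

s = -3 ± 3j, -5 ± 2j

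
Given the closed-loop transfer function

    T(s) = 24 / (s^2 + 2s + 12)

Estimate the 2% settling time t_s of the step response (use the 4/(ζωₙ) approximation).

Comparing s^2 + 2s + 12 to s^2 + 2ζωₙs + ωₙ²: ωₙ = √12 ≈ 3.464 rad/s and ζ = 2/(2·√12) ≈ 0.2887.
ζωₙ = 2/2 = 1, so t_s ≈ 4/(ζωₙ) = 4/1 = 4 s.

t_s ≈ 4 s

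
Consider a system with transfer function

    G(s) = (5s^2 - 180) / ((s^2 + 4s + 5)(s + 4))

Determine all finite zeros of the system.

Set the numerator to zero: 5s^2 - 180 = 0, i.e. 5·(s^2 - 36) = 0.
Factoring: (s - 6)(s + 6) = 0.

s = 6, -6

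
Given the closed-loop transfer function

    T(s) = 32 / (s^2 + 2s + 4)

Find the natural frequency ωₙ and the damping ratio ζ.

Compare the denominator to the standard form s^2 + 2ζωₙs + ωₙ².
ωₙ² = 4, so ωₙ = 2 rad/s.
2ζωₙ = 2, so ζ = 2/(2·2) = 0.5.
With ζ = 0.5 the response is underdamped.

ωₙ = 2 rad/s, ζ = 0.5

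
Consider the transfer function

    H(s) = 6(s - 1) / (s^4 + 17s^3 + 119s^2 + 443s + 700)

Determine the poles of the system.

The poles are the roots of the denominator s^4 + 17s^3 + 119s^2 + 443s + 700 = 0.
Trying s = -4: the polynomial evaluates to 0, so (s + 4) is a factor.
Dividing out leaves s^3 + 13s^2 + 67s + 175 = 0.
This factors further as (s^2 + 6s + 25)(s + 7) = 0.

s = -3 ± 4j, -4, -7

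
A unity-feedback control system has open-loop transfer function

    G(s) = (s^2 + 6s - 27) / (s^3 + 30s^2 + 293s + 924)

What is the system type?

The denominator has no factor of s at the origin — no free integrator — so this is a Type 0 system.

Type 0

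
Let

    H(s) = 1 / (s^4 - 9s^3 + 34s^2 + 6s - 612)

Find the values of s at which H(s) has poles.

The poles are the roots of the denominator s^4 - 9s^3 + 34s^2 + 6s - 612 = 0.
Trying s = -3: the polynomial evaluates to 0, so (s + 3) is a factor.
Dividing out leaves s^3 - 12s^2 + 70s - 204 = 0.
This factors further as (s^2 - 6s + 34)(s - 6) = 0.

s = 3 + 5j, 3 - 5j, -3, 6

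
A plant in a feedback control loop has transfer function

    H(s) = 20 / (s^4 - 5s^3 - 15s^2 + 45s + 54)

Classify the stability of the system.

The denominator s^4 - 5s^3 - 15s^2 + 45s + 54 factors as (s - 3)(s + 1)(s + 3)(s - 6), giving poles at s = 3, -1, -3, 6.
Since the pole(s) at s = 3, 6 lie in the right half-plane, the system is unstable.

unstable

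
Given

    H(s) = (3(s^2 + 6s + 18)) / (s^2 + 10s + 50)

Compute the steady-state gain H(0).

H(0) = 27/25 ≈ 1.080

At s = 0 each factor (s + a) contributes a and each (s^2 + bs + c) contributes c.
H(0) = 3·(18) / ((50)) = 54/50 = 27/25.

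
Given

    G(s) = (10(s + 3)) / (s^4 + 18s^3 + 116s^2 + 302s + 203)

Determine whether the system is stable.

The denominator s^4 + 18s^3 + 116s^2 + 302s + 203 factors as (s^2 + 10s + 29)(s + 1)(s + 7), giving poles at s = -5 + 2j, -5 - 2j, -1, -7.
Since all poles lie strictly in the left half-plane, the system is stable.

stable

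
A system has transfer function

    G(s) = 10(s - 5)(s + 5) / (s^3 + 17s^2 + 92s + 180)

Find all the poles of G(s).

The poles are the roots of the denominator s^3 + 17s^2 + 92s + 180 = 0.
Trying s = -9: the polynomial evaluates to 0, so (s + 9) is a factor.
Dividing out leaves s^2 + 8s + 20 = 0.
The quadratic formula then gives s = -4 ± 2j.

s = -9, -4 ± 2j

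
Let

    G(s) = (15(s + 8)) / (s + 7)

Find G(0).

At s = 0 each factor (s + a) contributes a and each (s^2 + bs + c) contributes c.
G(0) = 15·(8) / ((7)) = 120/7 = 120/7.

G(0) = 120/7 ≈ 17.14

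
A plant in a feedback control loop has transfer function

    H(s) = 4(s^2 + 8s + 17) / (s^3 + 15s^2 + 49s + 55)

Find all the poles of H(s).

s = -2 ± j, -11

The poles are the roots of the denominator s^3 + 15s^2 + 49s + 55 = 0.
Trying s = -11: the polynomial evaluates to 0, so (s + 11) is a factor.
Dividing out leaves s^2 + 4s + 5 = 0.
The quadratic formula then gives s = -2 ± 1j.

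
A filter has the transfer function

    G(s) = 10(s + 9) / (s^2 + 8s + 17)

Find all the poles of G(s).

The poles are the roots of the denominator s^2 + 8s + 17 = 0.
Using the quadratic formula: s = (-8 ± √(-4))/2 = -4 ± 1j.

s = -4 ± j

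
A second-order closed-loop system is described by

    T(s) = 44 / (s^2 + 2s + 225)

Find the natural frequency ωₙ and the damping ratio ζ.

Compare the denominator to the standard form s^2 + 2ζωₙs + ωₙ².
ωₙ² = 225, so ωₙ = 15 rad/s.
2ζωₙ = 2, so ζ = 2/(2·15) ≈ 0.06667.
With ζ = 0.06667 the response is underdamped.

ωₙ = 15 rad/s, ζ ≈ 0.06667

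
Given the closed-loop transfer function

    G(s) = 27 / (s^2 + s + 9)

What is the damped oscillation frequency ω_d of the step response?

ω_d ≈ 2.958 rad/s

Comparing s^2 + s + 9 to s^2 + 2ζωₙs + ωₙ²: ωₙ = 3 rad/s and ζ = 1/(2·3) ≈ 0.1667.
ζωₙ = 1/2 = 0.5, so ω_d = ωₙ√(1−ζ²) = √(ωₙ² − (ζωₙ)²) = √(9 − 0.5²) = √8.75 ≈ 2.958 rad/s.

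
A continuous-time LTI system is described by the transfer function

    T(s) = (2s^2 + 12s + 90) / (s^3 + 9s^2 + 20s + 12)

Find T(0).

T(0) = 15/2 ≈ 7.500

Set s = 0: T(0) = (90) / (12) = 15/2.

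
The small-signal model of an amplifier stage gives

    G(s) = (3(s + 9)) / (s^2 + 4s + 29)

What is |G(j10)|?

|G(j10)| ≈ 0.4953

Substitute s = j10: numerator = 27 + j30, denominator = -71 + j40.
|G(j10)| = |27 + j30| / |-71 + j40| = 40.361 / 81.492 ≈ 0.4953.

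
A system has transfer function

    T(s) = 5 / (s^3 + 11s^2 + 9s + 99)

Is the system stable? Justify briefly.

The denominator s^3 + 11s^2 + 9s + 99 factors as (s^2 + 9)(s + 11), giving poles at s = ±3j, -11.
Since the simple pole(s) at s = ±3j lie on the jω-axis with none in the right half-plane, the system is marginally stable.

marginally stable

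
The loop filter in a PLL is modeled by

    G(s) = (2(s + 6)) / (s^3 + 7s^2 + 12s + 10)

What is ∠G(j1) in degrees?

∠G(j1) ≈ -65.28°

At s = j1: numerator = 12 + j2, denominator = 3 + j11.
∠G = ∠num − ∠den = 9.4623° − (74.745°) = -65.28°.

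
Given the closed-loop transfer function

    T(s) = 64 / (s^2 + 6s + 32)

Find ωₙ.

ωₙ ≈ 5.657 rad/s

Compare the denominator to the standard form s^2 + 2ζωₙs + ωₙ².
ωₙ² = 32, so ωₙ = √32 ≈ 5.657 rad/s.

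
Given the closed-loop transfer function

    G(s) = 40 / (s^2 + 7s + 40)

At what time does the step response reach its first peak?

t_p ≈ 0.5964 s

Comparing s^2 + 7s + 40 to s^2 + 2ζωₙs + ωₙ²: ωₙ = √40 ≈ 6.325 rad/s and ζ = 7/(2·√40) ≈ 0.5534.
ζωₙ = 7/2 = 3.5, so ω_d = ωₙ√(1−ζ²) = √(ωₙ² − (ζωₙ)²) = √(40 − 3.5²) = √27.75 ≈ 5.268 rad/s.
t_p = π/ω_d = π/5.268 ≈ 0.5964 s.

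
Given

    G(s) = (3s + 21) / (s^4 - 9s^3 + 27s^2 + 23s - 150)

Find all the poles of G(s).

The poles are the roots of the denominator s^4 - 9s^3 + 27s^2 + 23s - 150 = 0.
Trying s = -2: the polynomial evaluates to 0, so (s + 2) is a factor.
Dividing out leaves s^3 - 11s^2 + 49s - 75 = 0.
This factors further as (s^2 - 8s + 25)(s - 3) = 0.

s = 4 + 3j, 4 - 3j, -2, 3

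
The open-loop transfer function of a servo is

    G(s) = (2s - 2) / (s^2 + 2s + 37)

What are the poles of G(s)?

s = -1 + 6j, -1 - 6j

The poles are the roots of the denominator s^2 + 2s + 37 = 0.
Using the quadratic formula: s = (-2 ± √(-144))/2 = -1 ± 6j.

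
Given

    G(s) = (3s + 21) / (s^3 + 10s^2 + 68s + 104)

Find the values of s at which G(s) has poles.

s = -4 ± 6j, -2

The poles are the roots of the denominator s^3 + 10s^2 + 68s + 104 = 0.
Trying s = -2: the polynomial evaluates to 0, so (s + 2) is a factor.
Dividing out leaves s^2 + 8s + 52 = 0.
The quadratic formula then gives s = -4 ± 6j.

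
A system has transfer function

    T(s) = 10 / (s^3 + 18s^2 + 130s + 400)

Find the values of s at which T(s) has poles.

The poles are the roots of the denominator s^3 + 18s^2 + 130s + 400 = 0.
Trying s = -8: the polynomial evaluates to 0, so (s + 8) is a factor.
Dividing out leaves s^2 + 10s + 50 = 0.
The quadratic formula then gives s = -5 ± 5j.

s = -5 + 5j, -5 - 5j, -8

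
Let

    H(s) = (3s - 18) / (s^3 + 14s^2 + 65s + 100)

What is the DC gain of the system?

H(0) = -9/50 ≈ -0.1800

Set s = 0: H(0) = (-18) / (100) = -9/50.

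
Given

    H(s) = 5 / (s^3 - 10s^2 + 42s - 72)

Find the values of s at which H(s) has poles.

The poles are the roots of the denominator s^3 - 10s^2 + 42s - 72 = 0.
Trying s = 4: the polynomial evaluates to 0, so (s - 4) is a factor.
Dividing out leaves s^2 - 6s + 18 = 0.
The quadratic formula then gives s = 3 ± 3j.

s = 3 + 3j, 3 - 3j, 4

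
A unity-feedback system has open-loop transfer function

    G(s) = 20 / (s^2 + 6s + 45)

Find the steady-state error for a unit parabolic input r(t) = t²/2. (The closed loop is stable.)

e_ss = ∞

G(s) has no poles at the origin.
This is a Type 0 system; Ka = lim_{s→0} s^2·G(s) = 0, so the steady-state error for a parabola input is infinite.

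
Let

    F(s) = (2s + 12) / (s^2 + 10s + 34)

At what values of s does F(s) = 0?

s = -6

Set the numerator to zero: 2s + 12 = 0, i.e. 2·(s + 6) = 0.
So s = -6.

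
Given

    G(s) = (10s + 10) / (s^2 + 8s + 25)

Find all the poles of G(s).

s = -4 ± 3j

The poles are the roots of the denominator s^2 + 8s + 25 = 0.
Using the quadratic formula: s = (-8 ± √(-36))/2 = -4 ± 3j.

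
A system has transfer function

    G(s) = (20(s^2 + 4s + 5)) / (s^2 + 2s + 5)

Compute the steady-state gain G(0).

Set s = 0: G(0) = (100) / (5) = 20.

G(0) = 20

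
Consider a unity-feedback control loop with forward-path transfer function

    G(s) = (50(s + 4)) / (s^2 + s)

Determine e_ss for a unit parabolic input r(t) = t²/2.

G(s) has one pole at the origin.
This is a Type 1 system; Ka = lim_{s→0} s^2·G(s) = 0, so the steady-state error for a parabola input is infinite.

e_ss = ∞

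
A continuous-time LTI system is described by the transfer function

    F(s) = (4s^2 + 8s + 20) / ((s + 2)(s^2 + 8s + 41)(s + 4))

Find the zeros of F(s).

s = -1 ± 2j

Set the numerator to zero: 4s^2 + 8s + 20 = 0, i.e. 4·(s^2 + 2s + 5) = 0.
Factoring: (s^2 + 2s + 5) = 0.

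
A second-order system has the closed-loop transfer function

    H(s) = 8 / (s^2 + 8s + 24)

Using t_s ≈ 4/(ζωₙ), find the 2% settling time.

Comparing s^2 + 8s + 24 to s^2 + 2ζωₙs + ωₙ²: ωₙ = √24 ≈ 4.899 rad/s and ζ = 8/(2·√24) ≈ 0.8165.
ζωₙ = 8/2 = 4, so t_s ≈ 4/(ζωₙ) = 4/4 = 1 s.

t_s ≈ 1 s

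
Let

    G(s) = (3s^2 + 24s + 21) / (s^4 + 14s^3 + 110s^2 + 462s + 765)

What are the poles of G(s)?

s = -4 + j, -4 - j, -3 + 6j, -3 - 6j

The poles are the roots of the denominator s^4 + 14s^3 + 110s^2 + 462s + 765 = 0.
No real roots exist; factor into two real quadratics: (s^2 + 8s + 17)(s^2 + 6s + 45) = 0.
Each quadratic gives a conjugate pair via the quadratic formula.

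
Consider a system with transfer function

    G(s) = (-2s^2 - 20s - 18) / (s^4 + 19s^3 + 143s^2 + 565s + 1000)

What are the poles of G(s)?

The poles are the roots of the denominator s^4 + 19s^3 + 143s^2 + 565s + 1000 = 0.
Trying s = -8: the polynomial evaluates to 0, so (s + 8) is a factor.
Dividing out leaves s^3 + 11s^2 + 55s + 125 = 0.
This factors further as (s^2 + 6s + 25)(s + 5) = 0.

s = -3 ± 4j, -8, -5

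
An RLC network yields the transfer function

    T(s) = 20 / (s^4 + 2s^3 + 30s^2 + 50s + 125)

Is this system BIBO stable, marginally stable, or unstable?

marginally stable

The denominator s^4 + 2s^3 + 30s^2 + 50s + 125 factors as (s^2 + 25)(s^2 + 2s + 5), giving poles at s = 5j, -5j, -1 + 2j, -1 - 2j.
Since the simple pole(s) at s = 5j, -5j lie on the jω-axis with none in the right half-plane, the system is marginally stable.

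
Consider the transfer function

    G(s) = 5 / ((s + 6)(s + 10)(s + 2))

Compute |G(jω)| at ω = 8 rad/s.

Substitute s = j8: numerator = 5, denominator = -1032 + j224.
|G(j8)| = |5| / |-1032 + j224| = 5 / 1056.0 ≈ 0.004735.

|G(j8)| ≈ 0.004735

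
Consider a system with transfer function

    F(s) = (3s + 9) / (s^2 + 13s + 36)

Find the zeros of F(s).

Set the numerator to zero: 3s + 9 = 0, i.e. 3·(s + 3) = 0.
So s = -3.

s = -3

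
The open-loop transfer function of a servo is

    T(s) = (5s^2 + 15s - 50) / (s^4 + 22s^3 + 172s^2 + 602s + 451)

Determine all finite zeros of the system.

Set the numerator to zero: 5s^2 + 15s - 50 = 0, i.e. 5·(s^2 + 3s - 10) = 0.
Factoring: (s - 2)(s + 5) = 0.

s = 2, -5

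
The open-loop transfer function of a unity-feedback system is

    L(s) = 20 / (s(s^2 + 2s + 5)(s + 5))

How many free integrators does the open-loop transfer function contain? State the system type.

The denominator has 1 factor of s at the origin (free integrator), so this is a Type 1 system.

Type 1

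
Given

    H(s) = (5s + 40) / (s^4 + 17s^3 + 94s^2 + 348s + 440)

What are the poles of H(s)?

The poles are the roots of the denominator s^4 + 17s^3 + 94s^2 + 348s + 440 = 0.
Trying s = -2: the polynomial evaluates to 0, so (s + 2) is a factor.
Dividing out leaves s^3 + 15s^2 + 64s + 220 = 0.
This factors further as (s^2 + 4s + 20)(s + 11) = 0.

s = -2 ± 4j, -2, -11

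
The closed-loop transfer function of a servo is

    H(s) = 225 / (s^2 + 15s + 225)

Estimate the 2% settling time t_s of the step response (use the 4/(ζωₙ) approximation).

t_s ≈ 0.5333 s

Comparing s^2 + 15s + 225 to s^2 + 2ζωₙs + ωₙ²: ωₙ = 15 rad/s and ζ = 15/(2·15) = 0.5.
ζωₙ = 15/2 = 7.5, so t_s ≈ 4/(ζωₙ) = 4/7.5 ≈ 0.5333 s.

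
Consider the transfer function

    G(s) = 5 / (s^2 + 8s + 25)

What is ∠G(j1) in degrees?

At s = j1: numerator = 5, denominator = 24 + j8.
∠G = ∠num − ∠den = 0° − (18.435°) = -18.43°.

∠G(j1) ≈ -18.43°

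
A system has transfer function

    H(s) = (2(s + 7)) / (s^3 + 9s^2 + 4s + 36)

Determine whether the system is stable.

marginally stable

The denominator s^3 + 9s^2 + 4s + 36 factors as (s^2 + 4)(s + 9), giving poles at s = 2j, -2j, -9.
Since the simple pole(s) at s = ±2j lie on the jω-axis with none in the right half-plane, the system is marginally stable.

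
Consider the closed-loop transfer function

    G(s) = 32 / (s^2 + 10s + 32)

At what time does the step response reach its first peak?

t_p ≈ 1.187 s

Comparing s^2 + 10s + 32 to s^2 + 2ζωₙs + ωₙ²: ωₙ = √32 ≈ 5.657 rad/s and ζ = 10/(2·√32) ≈ 0.8839.
ζωₙ = 10/2 = 5, so ω_d = ωₙ√(1−ζ²) = √(ωₙ² − (ζωₙ)²) = √(32 − 5²) = √7 ≈ 2.646 rad/s.
t_p = π/ω_d = π/2.646 ≈ 1.187 s.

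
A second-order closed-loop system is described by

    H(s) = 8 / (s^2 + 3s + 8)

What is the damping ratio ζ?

ζ ≈ 0.5303

Compare the denominator to the standard form s^2 + 2ζωₙs + ωₙ².
ωₙ² = 8, so ωₙ = √8 ≈ 2.828 rad/s.
2ζωₙ = 3, so ζ = 3/(2·√8) ≈ 0.5303.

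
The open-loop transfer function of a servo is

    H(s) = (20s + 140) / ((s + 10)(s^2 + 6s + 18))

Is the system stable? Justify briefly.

The poles can be read from the denominator factors: s = -10, -3 ± 3j.
Since all poles lie strictly in the left half-plane, the system is stable.

stable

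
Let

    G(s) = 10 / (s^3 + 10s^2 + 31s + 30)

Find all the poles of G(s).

The poles are the roots of the denominator s^3 + 10s^2 + 31s + 30 = 0.
Trying s = -5: the polynomial evaluates to 0, so (s + 5) is a factor.
Dividing out leaves s^2 + 5s + 6 = 0.
Factoring the quadratic: (s + 2)(s + 3) = 0.

s = -5, -2, -3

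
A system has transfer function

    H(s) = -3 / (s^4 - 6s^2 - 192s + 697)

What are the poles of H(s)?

The poles are the roots of the denominator s^4 - 6s^2 - 192s + 697 = 0.
No real roots exist; factor into two real quadratics: (s^2 - 8s + 17)(s^2 + 8s + 41) = 0.
Each quadratic gives a conjugate pair via the quadratic formula.

s = 4 + j, 4 - j, -4 + 5j, -4 - 5j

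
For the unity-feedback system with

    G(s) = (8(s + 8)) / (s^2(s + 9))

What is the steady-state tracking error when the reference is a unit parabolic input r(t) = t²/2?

G(s) has 2 poles at the origin.
This is a Type 2 system. Ka = lim_{s→0} s^2·G(s) = 64/9.
e_ss = 1/Ka = 1/(64/9) = 9/64 ≈ 0.1406.

e_ss = 0.1406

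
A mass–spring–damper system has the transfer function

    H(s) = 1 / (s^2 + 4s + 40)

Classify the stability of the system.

stable

The denominator s^2 + 4s + 40 factors as (s^2 + 4s + 40), giving poles at s = -2 ± 6j.
Since all poles lie strictly in the left half-plane, the system is stable.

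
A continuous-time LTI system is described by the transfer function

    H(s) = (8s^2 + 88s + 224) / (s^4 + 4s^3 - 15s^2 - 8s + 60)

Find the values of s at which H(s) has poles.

s = 2 + j, 2 - j, -6, -2

The poles are the roots of the denominator s^4 + 4s^3 - 15s^2 - 8s + 60 = 0.
Trying s = -6: the polynomial evaluates to 0, so (s + 6) is a factor.
Dividing out leaves s^3 - 2s^2 - 3s + 10 = 0.
This factors further as (s^2 - 4s + 5)(s + 2) = 0.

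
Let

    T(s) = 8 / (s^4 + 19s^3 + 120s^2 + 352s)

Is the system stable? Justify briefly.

marginally stable

The denominator s^4 + 19s^3 + 120s^2 + 352s factors as s(s^2 + 8s + 32)(s + 11), giving poles at s = 0, -4 + 4j, -4 - 4j, -11.
Since the simple pole(s) at s = 0 lie on the jω-axis with none in the right half-plane, the system is marginally stable.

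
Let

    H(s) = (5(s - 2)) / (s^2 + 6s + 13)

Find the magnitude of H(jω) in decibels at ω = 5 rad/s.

|H(j5)|_dB ≈ -1.58 dB

Substitute s = j5: numerator = -10 + j25, denominator = -12 + j30.
|H(j5)| = |-10 + j25| / |-12 + j30| = 26.926 / 32.311 ≈ 0.8333.
In decibels: 20·log₁₀(0.8333) ≈ -1.58 dB.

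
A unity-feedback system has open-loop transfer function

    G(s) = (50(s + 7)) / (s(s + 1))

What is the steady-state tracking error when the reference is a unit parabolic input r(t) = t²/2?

G(s) has one pole at the origin.
This is a Type 1 system; Ka = lim_{s→0} s^2·G(s) = 0, so the steady-state error for a parabola input is infinite.

e_ss = ∞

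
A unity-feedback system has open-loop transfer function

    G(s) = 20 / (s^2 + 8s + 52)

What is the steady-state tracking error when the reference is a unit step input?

e_ss = 0.7222

G(s) has no poles at the origin.
This is a Type 0 system. Kp = lim_{s→0} G(s) = 20/52 = 5/13.
e_ss = 1/(1 + Kp) = 1/(1 + 5/13) = 13/18 ≈ 0.7222.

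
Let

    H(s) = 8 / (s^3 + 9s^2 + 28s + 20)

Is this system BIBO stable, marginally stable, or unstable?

stable

The denominator s^3 + 9s^2 + 28s + 20 factors as (s^2 + 8s + 20)(s + 1), giving poles at s = -4 ± 2j, -1.
Since all poles lie strictly in the left half-plane, the system is stable.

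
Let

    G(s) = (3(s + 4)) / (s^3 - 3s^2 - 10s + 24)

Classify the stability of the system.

The denominator s^3 - 3s^2 - 10s + 24 factors as (s - 4)(s - 2)(s + 3), giving poles at s = 4, 2, -3.
Since the pole(s) at s = 4, 2 lie in the right half-plane, the system is unstable.

unstable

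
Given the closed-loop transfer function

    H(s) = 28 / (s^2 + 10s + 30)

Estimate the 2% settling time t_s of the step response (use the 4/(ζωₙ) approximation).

t_s ≈ 0.8000 s

Comparing s^2 + 10s + 30 to s^2 + 2ζωₙs + ωₙ²: ωₙ = √30 ≈ 5.477 rad/s and ζ = 10/(2·√30) ≈ 0.9129.
ζωₙ = 10/2 = 5, so t_s ≈ 4/(ζωₙ) = 4/5 = 0.8000 s.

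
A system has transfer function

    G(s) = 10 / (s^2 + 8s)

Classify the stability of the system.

marginally stable

The denominator s^2 + 8s factors as s(s + 8), giving poles at s = 0, -8.
Since the simple pole(s) at s = 0 lie on the jω-axis with none in the right half-plane, the system is marginally stable.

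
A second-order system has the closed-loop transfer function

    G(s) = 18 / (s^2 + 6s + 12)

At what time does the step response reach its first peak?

Comparing s^2 + 6s + 12 to s^2 + 2ζωₙs + ωₙ²: ωₙ = √12 ≈ 3.464 rad/s and ζ = 6/(2·√12) ≈ 0.8660.
ζωₙ = 6/2 = 3, so ω_d = ωₙ√(1−ζ²) = √(ωₙ² − (ζωₙ)²) = √(12 − 3²) = √3 ≈ 1.732 rad/s.
t_p = π/ω_d = π/1.732 ≈ 1.814 s.

t_p ≈ 1.814 s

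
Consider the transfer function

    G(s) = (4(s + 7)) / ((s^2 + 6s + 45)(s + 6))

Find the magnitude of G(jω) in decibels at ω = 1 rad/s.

Substitute s = j1: numerator = 28 + j4, denominator = 258 + j80.
|G(j1)| = |28 + j4| / |258 + j80| = 28.284 / 270.12 ≈ 0.1047.
In decibels: 20·log₁₀(0.1047) ≈ -19.6 dB.

|G(j1)|_dB ≈ -19.6 dB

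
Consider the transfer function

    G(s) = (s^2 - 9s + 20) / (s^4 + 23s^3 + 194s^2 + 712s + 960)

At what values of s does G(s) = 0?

s = 4, 5

Set the numerator to zero: s^2 - 9s + 20 = 0.
Factoring: (s - 4)(s - 5) = 0.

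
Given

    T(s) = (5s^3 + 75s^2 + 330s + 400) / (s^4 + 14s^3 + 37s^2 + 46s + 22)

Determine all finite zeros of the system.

Set the numerator to zero: 5s^3 + 75s^2 + 330s + 400 = 0, i.e. 5·(s^3 + 15s^2 + 66s + 80) = 0.
Factoring: (s + 2)(s + 8)(s + 5) = 0.

s = -2, -8, -5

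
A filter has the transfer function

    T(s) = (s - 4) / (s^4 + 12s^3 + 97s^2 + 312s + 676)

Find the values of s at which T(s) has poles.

s = -2 ± 3j, -4 ± 6j

The poles are the roots of the denominator s^4 + 12s^3 + 97s^2 + 312s + 676 = 0.
No real roots exist; factor into two real quadratics: (s^2 + 4s + 13)(s^2 + 8s + 52) = 0.
Each quadratic gives a conjugate pair via the quadratic formula.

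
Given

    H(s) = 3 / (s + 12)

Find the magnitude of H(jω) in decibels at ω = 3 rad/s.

Substitute s = j3: numerator = 3, denominator = 12 + j3.
|H(j3)| = |3| / |12 + j3| = 3 / 12.369 ≈ 0.2425.
In decibels: 20·log₁₀(0.2425) ≈ -12.3 dB.

|H(j3)|_dB ≈ -12.3 dB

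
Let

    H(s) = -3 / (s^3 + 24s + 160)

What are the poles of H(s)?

s = 2 + 6j, 2 - 6j, -4

The poles are the roots of the denominator s^3 + 24s + 160 = 0.
Trying s = -4: the polynomial evaluates to 0, so (s + 4) is a factor.
Dividing out leaves s^2 - 4s + 40 = 0.
The quadratic formula then gives s = 2 ± 6j.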